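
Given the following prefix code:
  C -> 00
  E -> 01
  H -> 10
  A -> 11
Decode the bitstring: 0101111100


Decoding step by step:
Bits 01 -> E
Bits 01 -> E
Bits 11 -> A
Bits 11 -> A
Bits 00 -> C


Decoded message: EEAAC


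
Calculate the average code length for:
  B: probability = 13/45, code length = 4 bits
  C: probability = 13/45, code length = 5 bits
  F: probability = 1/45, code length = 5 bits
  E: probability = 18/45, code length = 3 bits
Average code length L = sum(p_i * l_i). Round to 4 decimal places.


Weighted contributions p_i * l_i:
  B: (13/45) * 4 = 52/45
  C: (13/45) * 5 = 65/45
  F: (1/45) * 5 = 5/45
  E: (18/45) * 3 = 54/45
Sum = (52 + 65 + 5 + 54)/45 = 176/45

L = 176/45 = 3.9111 bits/symbol


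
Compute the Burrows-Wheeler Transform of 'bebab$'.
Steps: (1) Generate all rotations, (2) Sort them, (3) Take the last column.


Rotations (sorted):
  0: $bebab -> last char: b
  1: ab$beb -> last char: b
  2: b$beba -> last char: a
  3: bab$be -> last char: e
  4: bebab$ -> last char: $
  5: ebab$b -> last char: b


BWT = bbae$b


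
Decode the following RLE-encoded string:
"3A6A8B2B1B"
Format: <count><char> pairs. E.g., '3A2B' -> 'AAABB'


Expanding each <count><char> pair:
  3A -> 'AAA'
  6A -> 'AAAAAA'
  8B -> 'BBBBBBBB'
  2B -> 'BB'
  1B -> 'B'

Decoded = AAAAAAAAABBBBBBBBBBB


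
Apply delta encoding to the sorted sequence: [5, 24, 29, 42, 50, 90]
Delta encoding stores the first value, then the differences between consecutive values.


First value: 5
Deltas:
  24 - 5 = 19
  29 - 24 = 5
  42 - 29 = 13
  50 - 42 = 8
  90 - 50 = 40


Delta encoded: [5, 19, 5, 13, 8, 40]


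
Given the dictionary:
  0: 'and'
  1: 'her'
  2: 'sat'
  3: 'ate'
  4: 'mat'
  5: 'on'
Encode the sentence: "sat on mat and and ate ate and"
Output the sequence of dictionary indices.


Look up each word in the dictionary:
  'sat' -> 2
  'on' -> 5
  'mat' -> 4
  'and' -> 0
  'and' -> 0
  'ate' -> 3
  'ate' -> 3
  'and' -> 0

Encoded: [2, 5, 4, 0, 0, 3, 3, 0]


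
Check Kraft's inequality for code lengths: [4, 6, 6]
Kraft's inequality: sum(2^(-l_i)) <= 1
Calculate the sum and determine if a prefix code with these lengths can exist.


Sum = 2^(-4) + 2^(-6) + 2^(-6)
    = 0.0625 + 0.015625 + 0.015625
    = 6/64 = 0.09375
Since 0.09375 <= 1, Kraft's inequality IS satisfied.
A prefix code with these lengths CAN exist.

Kraft sum = 0.09375. Satisfied.


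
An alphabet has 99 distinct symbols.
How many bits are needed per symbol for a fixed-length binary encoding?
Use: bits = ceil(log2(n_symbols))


log2(99) = 6.6294
Bracket: 2^6 = 64 < 99 <= 2^7 = 128
So ceil(log2(99)) = 7

bits = ceil(log2(99)) = ceil(6.6294) = 7 bits


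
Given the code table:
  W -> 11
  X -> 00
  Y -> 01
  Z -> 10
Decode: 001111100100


Decoding:
00 -> X
11 -> W
11 -> W
10 -> Z
01 -> Y
00 -> X


Result: XWWZYX


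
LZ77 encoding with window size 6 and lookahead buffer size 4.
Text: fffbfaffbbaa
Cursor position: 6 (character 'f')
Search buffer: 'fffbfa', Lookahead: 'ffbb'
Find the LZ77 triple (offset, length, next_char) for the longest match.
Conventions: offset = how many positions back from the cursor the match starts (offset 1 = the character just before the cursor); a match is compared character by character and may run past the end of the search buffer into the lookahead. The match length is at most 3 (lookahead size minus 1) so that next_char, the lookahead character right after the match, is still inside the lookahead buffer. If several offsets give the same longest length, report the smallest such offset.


Try each offset into the search buffer:
  offset=1 (pos 5, char 'a'): match length 0
  offset=2 (pos 4, char 'f'): match length 1
  offset=3 (pos 3, char 'b'): match length 0
  offset=4 (pos 2, char 'f'): match length 1
  offset=5 (pos 1, char 'f'): match length 3
  offset=6 (pos 0, char 'f'): match length 2
Longest match has length 3 at offset 5.
next_char = character at position 6 + 3 = 9 -> 'b'

Best match: offset=5, length=3 (matching 'ffb' starting at position 1)
LZ77 triple: (5, 3, 'b')


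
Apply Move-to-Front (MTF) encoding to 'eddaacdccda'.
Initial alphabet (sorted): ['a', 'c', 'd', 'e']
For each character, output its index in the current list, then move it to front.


MTF encoding:
'e': index 3 in ['a', 'c', 'd', 'e'] -> ['e', 'a', 'c', 'd']
'd': index 3 in ['e', 'a', 'c', 'd'] -> ['d', 'e', 'a', 'c']
'd': index 0 in ['d', 'e', 'a', 'c'] -> ['d', 'e', 'a', 'c']
'a': index 2 in ['d', 'e', 'a', 'c'] -> ['a', 'd', 'e', 'c']
'a': index 0 in ['a', 'd', 'e', 'c'] -> ['a', 'd', 'e', 'c']
'c': index 3 in ['a', 'd', 'e', 'c'] -> ['c', 'a', 'd', 'e']
'd': index 2 in ['c', 'a', 'd', 'e'] -> ['d', 'c', 'a', 'e']
'c': index 1 in ['d', 'c', 'a', 'e'] -> ['c', 'd', 'a', 'e']
'c': index 0 in ['c', 'd', 'a', 'e'] -> ['c', 'd', 'a', 'e']
'd': index 1 in ['c', 'd', 'a', 'e'] -> ['d', 'c', 'a', 'e']
'a': index 2 in ['d', 'c', 'a', 'e'] -> ['a', 'd', 'c', 'e']


Output: [3, 3, 0, 2, 0, 3, 2, 1, 0, 1, 2]


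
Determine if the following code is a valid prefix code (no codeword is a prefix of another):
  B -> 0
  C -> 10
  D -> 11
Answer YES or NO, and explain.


Checking each pair (does one codeword prefix another?):
  B='0' vs C='10': no prefix
  B='0' vs D='11': no prefix
  C='10' vs B='0': no prefix
  C='10' vs D='11': no prefix
  D='11' vs B='0': no prefix
  D='11' vs C='10': no prefix
No violation found over all pairs.

YES -- this is a valid prefix code. No codeword is a prefix of any other codeword.


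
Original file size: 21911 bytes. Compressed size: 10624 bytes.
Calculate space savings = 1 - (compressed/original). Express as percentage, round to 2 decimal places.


ratio = compressed/original = 10624/21911 = 0.484871
savings = 1 - ratio = 1 - 0.484871 = 0.515129
as a percentage: 0.515129 * 100 = 51.51%

Space savings = 1 - 10624/21911 = 51.51%


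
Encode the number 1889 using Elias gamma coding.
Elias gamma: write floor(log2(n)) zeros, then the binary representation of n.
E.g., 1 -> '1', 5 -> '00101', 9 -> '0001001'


num_bits = floor(log2(1889)) + 1 = 11
leading_zeros = num_bits - 1 = 10
binary(1889) = 11101100001

Elias gamma(1889) = '0000000000' + '11101100001' = 000000000011101100001 (21 bits)


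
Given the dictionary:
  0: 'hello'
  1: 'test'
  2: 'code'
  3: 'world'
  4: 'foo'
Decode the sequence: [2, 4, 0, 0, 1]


Look up each index in the dictionary:
  2 -> 'code'
  4 -> 'foo'
  0 -> 'hello'
  0 -> 'hello'
  1 -> 'test'

Decoded: "code foo hello hello test"


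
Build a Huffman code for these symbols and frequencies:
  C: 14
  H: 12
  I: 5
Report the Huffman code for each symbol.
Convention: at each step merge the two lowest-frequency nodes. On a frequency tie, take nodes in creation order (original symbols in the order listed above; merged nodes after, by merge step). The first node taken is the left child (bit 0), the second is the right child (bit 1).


Huffman tree construction:
Step 1: Merge I(5) + H(12) = 17
Step 2: Merge C(14) + (I+H)(17) = 31
Read each symbol's code off the tree from the root (left child = 0, right child = 1).

Codes:
  C: 0 (length 1)
  H: 11 (length 2)
  I: 10 (length 2)
Average code length: 48/31 = 1.5484 bits/symbol


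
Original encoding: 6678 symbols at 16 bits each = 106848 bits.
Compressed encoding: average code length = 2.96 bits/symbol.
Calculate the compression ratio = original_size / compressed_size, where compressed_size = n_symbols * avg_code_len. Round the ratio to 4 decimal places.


original_size = n_symbols * orig_bits = 6678 * 16 = 106848 bits
compressed_size = n_symbols * avg_code_len = 6678 * 2.96 = 19766.88 bits
ratio = original_size / compressed_size = 106848 / 19766.88 = 5.4054

Compression ratio = 5.4054


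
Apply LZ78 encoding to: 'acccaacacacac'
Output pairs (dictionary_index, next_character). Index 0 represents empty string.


LZ78 encoding steps:
Dictionary: {0: ''}
Step 1: w='' (idx 0), next='a' -> output (0, 'a'), add 'a' as idx 1
Step 2: w='' (idx 0), next='c' -> output (0, 'c'), add 'c' as idx 2
Step 3: w='c' (idx 2), next='c' -> output (2, 'c'), add 'cc' as idx 3
Step 4: w='a' (idx 1), next='a' -> output (1, 'a'), add 'aa' as idx 4
Step 5: w='c' (idx 2), next='a' -> output (2, 'a'), add 'ca' as idx 5
Step 6: w='ca' (idx 5), next='c' -> output (5, 'c'), add 'cac' as idx 6
Step 7: w='a' (idx 1), next='c' -> output (1, 'c'), add 'ac' as idx 7


Encoded: [(0, 'a'), (0, 'c'), (2, 'c'), (1, 'a'), (2, 'a'), (5, 'c'), (1, 'c')]


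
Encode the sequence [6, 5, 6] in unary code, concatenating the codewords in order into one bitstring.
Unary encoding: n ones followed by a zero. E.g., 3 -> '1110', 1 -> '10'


Encode each number as n ones followed by a terminating 0:
  6 -> 1111110 (7 bits)
  5 -> 111110 (6 bits)
  6 -> 1111110 (7 bits)
Total length = 7 + 6 + 7 = 20 bits.

Unary([6, 5, 6]) = 11111101111101111110 (20 bits)


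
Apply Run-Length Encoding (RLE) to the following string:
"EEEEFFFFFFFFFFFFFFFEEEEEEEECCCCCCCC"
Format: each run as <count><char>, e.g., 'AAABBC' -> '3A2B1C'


Scanning runs left to right:
  i=0: run of 'E' x 4 -> '4E'
  i=4: run of 'F' x 15 -> '15F'
  i=19: run of 'E' x 8 -> '8E'
  i=27: run of 'C' x 8 -> '8C'

RLE = 4E15F8E8C


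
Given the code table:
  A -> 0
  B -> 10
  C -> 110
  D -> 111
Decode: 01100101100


Decoding:
0 -> A
110 -> C
0 -> A
10 -> B
110 -> C
0 -> A


Result: ACABCA


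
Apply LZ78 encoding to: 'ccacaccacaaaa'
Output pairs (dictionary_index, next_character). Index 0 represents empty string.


LZ78 encoding steps:
Dictionary: {0: ''}
Step 1: w='' (idx 0), next='c' -> output (0, 'c'), add 'c' as idx 1
Step 2: w='c' (idx 1), next='a' -> output (1, 'a'), add 'ca' as idx 2
Step 3: w='ca' (idx 2), next='c' -> output (2, 'c'), add 'cac' as idx 3
Step 4: w='cac' (idx 3), next='a' -> output (3, 'a'), add 'caca' as idx 4
Step 5: w='' (idx 0), next='a' -> output (0, 'a'), add 'a' as idx 5
Step 6: w='a' (idx 5), next='a' -> output (5, 'a'), add 'aa' as idx 6


Encoded: [(0, 'c'), (1, 'a'), (2, 'c'), (3, 'a'), (0, 'a'), (5, 'a')]


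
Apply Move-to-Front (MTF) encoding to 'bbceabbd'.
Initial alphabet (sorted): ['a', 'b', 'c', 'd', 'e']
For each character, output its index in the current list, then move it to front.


MTF encoding:
'b': index 1 in ['a', 'b', 'c', 'd', 'e'] -> ['b', 'a', 'c', 'd', 'e']
'b': index 0 in ['b', 'a', 'c', 'd', 'e'] -> ['b', 'a', 'c', 'd', 'e']
'c': index 2 in ['b', 'a', 'c', 'd', 'e'] -> ['c', 'b', 'a', 'd', 'e']
'e': index 4 in ['c', 'b', 'a', 'd', 'e'] -> ['e', 'c', 'b', 'a', 'd']
'a': index 3 in ['e', 'c', 'b', 'a', 'd'] -> ['a', 'e', 'c', 'b', 'd']
'b': index 3 in ['a', 'e', 'c', 'b', 'd'] -> ['b', 'a', 'e', 'c', 'd']
'b': index 0 in ['b', 'a', 'e', 'c', 'd'] -> ['b', 'a', 'e', 'c', 'd']
'd': index 4 in ['b', 'a', 'e', 'c', 'd'] -> ['d', 'b', 'a', 'e', 'c']


Output: [1, 0, 2, 4, 3, 3, 0, 4]


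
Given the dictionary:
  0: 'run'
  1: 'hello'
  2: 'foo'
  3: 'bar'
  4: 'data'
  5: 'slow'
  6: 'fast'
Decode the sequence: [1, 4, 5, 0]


Look up each index in the dictionary:
  1 -> 'hello'
  4 -> 'data'
  5 -> 'slow'
  0 -> 'run'

Decoded: "hello data slow run"


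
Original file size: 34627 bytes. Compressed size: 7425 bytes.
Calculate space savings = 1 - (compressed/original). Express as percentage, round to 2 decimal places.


ratio = compressed/original = 7425/34627 = 0.214428
savings = 1 - ratio = 1 - 0.214428 = 0.785572
as a percentage: 0.785572 * 100 = 78.56%

Space savings = 1 - 7425/34627 = 78.56%


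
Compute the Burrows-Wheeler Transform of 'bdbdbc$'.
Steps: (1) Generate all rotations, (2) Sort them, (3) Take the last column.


Rotations (sorted):
  0: $bdbdbc -> last char: c
  1: bc$bdbd -> last char: d
  2: bdbc$bd -> last char: d
  3: bdbdbc$ -> last char: $
  4: c$bdbdb -> last char: b
  5: dbc$bdb -> last char: b
  6: dbdbc$b -> last char: b


BWT = cdd$bbb


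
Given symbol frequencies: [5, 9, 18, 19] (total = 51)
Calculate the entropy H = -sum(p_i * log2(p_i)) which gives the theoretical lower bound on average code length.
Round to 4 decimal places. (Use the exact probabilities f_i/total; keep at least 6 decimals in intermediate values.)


Per-symbol terms -p_i * log2(p_i) with p_i = f_i/51:
  p = 5/51 = 0.098039: log2(p) = -3.350497, -p*log2(p) = 0.328480
  p = 9/51 = 0.176471: log2(p) = -2.502500, -p*log2(p) = 0.441618
  p = 18/51 = 0.352941: log2(p) = -1.502500, -p*log2(p) = 0.530294
  p = 19/51 = 0.372549: log2(p) = -1.424498, -p*log2(p) = 0.530695
H = 0.328480 + 0.441618 + 0.530294 + 0.530695 = 1.831087

H = 1.8311 bits/symbol


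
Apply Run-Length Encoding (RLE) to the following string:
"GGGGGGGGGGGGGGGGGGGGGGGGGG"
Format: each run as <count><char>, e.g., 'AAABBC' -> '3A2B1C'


Scanning runs left to right:
  i=0: run of 'G' x 26 -> '26G'

RLE = 26G


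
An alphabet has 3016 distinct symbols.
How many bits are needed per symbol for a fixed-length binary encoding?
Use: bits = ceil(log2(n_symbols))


log2(3016) = 11.5584
Bracket: 2^11 = 2048 < 3016 <= 2^12 = 4096
So ceil(log2(3016)) = 12

bits = ceil(log2(3016)) = ceil(11.5584) = 12 bits


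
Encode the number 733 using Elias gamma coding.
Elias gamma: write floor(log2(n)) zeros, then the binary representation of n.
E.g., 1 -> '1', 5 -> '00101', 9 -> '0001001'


num_bits = floor(log2(733)) + 1 = 10
leading_zeros = num_bits - 1 = 9
binary(733) = 1011011101

Elias gamma(733) = '000000000' + '1011011101' = 0000000001011011101 (19 bits)


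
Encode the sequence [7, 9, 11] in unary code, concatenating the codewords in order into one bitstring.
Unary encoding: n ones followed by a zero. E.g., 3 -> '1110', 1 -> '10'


Encode each number as n ones followed by a terminating 0:
  7 -> 11111110 (8 bits)
  9 -> 1111111110 (10 bits)
  11 -> 111111111110 (12 bits)
Total length = 8 + 10 + 12 = 30 bits.

Unary([7, 9, 11]) = 111111101111111110111111111110 (30 bits)


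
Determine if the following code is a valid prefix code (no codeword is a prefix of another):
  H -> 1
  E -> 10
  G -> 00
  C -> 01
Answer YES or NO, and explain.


Checking each pair (does one codeword prefix another?):
  H='1' vs E='10': prefix -- VIOLATION

NO -- this is NOT a valid prefix code. H (1) is a prefix of E (10).


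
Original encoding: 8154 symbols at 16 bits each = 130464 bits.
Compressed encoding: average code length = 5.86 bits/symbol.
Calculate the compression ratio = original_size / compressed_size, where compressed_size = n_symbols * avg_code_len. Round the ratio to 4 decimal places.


original_size = n_symbols * orig_bits = 8154 * 16 = 130464 bits
compressed_size = n_symbols * avg_code_len = 8154 * 5.86 = 47782.44 bits
ratio = original_size / compressed_size = 130464 / 47782.44 = 2.7304

Compression ratio = 2.7304


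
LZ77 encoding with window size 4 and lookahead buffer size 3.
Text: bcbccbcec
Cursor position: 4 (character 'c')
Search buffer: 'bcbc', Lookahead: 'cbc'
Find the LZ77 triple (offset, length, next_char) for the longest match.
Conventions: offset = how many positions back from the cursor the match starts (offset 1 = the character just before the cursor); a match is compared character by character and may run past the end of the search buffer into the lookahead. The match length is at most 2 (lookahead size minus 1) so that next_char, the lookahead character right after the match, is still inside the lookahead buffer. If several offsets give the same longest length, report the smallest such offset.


Try each offset into the search buffer:
  offset=1 (pos 3, char 'c'): match length 1
  offset=2 (pos 2, char 'b'): match length 0
  offset=3 (pos 1, char 'c'): match length 2
  offset=4 (pos 0, char 'b'): match length 0
Longest match has length 2 at offset 3.
next_char = character at position 4 + 2 = 6 -> 'c'

Best match: offset=3, length=2 (matching 'cb' starting at position 1)
LZ77 triple: (3, 2, 'c')


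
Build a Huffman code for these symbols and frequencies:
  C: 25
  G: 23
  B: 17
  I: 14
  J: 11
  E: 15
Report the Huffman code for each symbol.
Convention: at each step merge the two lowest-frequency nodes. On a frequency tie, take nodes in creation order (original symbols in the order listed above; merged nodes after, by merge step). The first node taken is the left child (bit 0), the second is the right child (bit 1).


Huffman tree construction:
Step 1: Merge J(11) + I(14) = 25
Step 2: Merge E(15) + B(17) = 32
Step 3: Merge G(23) + C(25) = 48
Step 4: Merge (J+I)(25) + (E+B)(32) = 57
Step 5: Merge (G+C)(48) + ((J+I)+(E+B))(57) = 105
Read each symbol's code off the tree from the root (left child = 0, right child = 1).

Codes:
  C: 01 (length 2)
  G: 00 (length 2)
  B: 111 (length 3)
  I: 101 (length 3)
  J: 100 (length 3)
  E: 110 (length 3)
Average code length: 267/105 = 2.5429 bits/symbol


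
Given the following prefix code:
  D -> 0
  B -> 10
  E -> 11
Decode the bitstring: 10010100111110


Decoding step by step:
Bits 10 -> B
Bits 0 -> D
Bits 10 -> B
Bits 10 -> B
Bits 0 -> D
Bits 11 -> E
Bits 11 -> E
Bits 10 -> B


Decoded message: BDBBDEEB


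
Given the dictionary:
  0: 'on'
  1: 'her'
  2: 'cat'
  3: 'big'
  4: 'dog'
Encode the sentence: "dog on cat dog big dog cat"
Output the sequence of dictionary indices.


Look up each word in the dictionary:
  'dog' -> 4
  'on' -> 0
  'cat' -> 2
  'dog' -> 4
  'big' -> 3
  'dog' -> 4
  'cat' -> 2

Encoded: [4, 0, 2, 4, 3, 4, 2]


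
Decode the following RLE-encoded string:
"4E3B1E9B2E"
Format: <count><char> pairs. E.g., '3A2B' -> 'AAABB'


Expanding each <count><char> pair:
  4E -> 'EEEE'
  3B -> 'BBB'
  1E -> 'E'
  9B -> 'BBBBBBBBB'
  2E -> 'EE'

Decoded = EEEEBBBEBBBBBBBBBEE


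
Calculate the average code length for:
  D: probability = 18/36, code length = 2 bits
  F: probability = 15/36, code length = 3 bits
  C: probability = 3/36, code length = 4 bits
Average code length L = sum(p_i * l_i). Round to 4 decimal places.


Weighted contributions p_i * l_i:
  D: (18/36) * 2 = 36/36
  F: (15/36) * 3 = 45/36
  C: (3/36) * 4 = 12/36
Sum = (36 + 45 + 12)/36 = 93/36

L = 93/36 = 2.5833 bits/symbol


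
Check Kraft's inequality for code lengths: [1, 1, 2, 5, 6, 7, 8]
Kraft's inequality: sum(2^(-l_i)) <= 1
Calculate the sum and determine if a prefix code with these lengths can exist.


Sum = 2^(-1) + 2^(-1) + 2^(-2) + 2^(-5) + 2^(-6) + 2^(-7) + 2^(-8)
    = 0.5 + 0.5 + 0.25 + 0.03125 + 0.015625 + 0.0078125 + 0.00390625
    = 335/256 = 1.30859375
Since 1.30859375 > 1, Kraft's inequality is NOT satisfied.
A prefix code with these lengths CANNOT exist.

Kraft sum = 1.30859375. Not satisfied.


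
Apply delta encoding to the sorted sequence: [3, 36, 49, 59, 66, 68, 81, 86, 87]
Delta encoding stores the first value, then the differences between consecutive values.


First value: 3
Deltas:
  36 - 3 = 33
  49 - 36 = 13
  59 - 49 = 10
  66 - 59 = 7
  68 - 66 = 2
  81 - 68 = 13
  86 - 81 = 5
  87 - 86 = 1


Delta encoded: [3, 33, 13, 10, 7, 2, 13, 5, 1]


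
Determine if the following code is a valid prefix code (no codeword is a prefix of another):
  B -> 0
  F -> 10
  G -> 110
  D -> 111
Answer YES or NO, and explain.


Checking each pair (does one codeword prefix another?):
  B='0' vs F='10': no prefix
  B='0' vs G='110': no prefix
  B='0' vs D='111': no prefix
  F='10' vs B='0': no prefix
  F='10' vs G='110': no prefix
  F='10' vs D='111': no prefix
  G='110' vs B='0': no prefix
  G='110' vs F='10': no prefix
  G='110' vs D='111': no prefix
  D='111' vs B='0': no prefix
  D='111' vs F='10': no prefix
  D='111' vs G='110': no prefix
No violation found over all pairs.

YES -- this is a valid prefix code. No codeword is a prefix of any other codeword.


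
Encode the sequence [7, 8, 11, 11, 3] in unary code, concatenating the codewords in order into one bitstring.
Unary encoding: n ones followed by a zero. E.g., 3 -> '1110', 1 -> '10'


Encode each number as n ones followed by a terminating 0:
  7 -> 11111110 (8 bits)
  8 -> 111111110 (9 bits)
  11 -> 111111111110 (12 bits)
  11 -> 111111111110 (12 bits)
  3 -> 1110 (4 bits)
Total length = 8 + 9 + 12 + 12 + 4 = 45 bits.

Unary([7, 8, 11, 11, 3]) = 111111101111111101111111111101111111111101110 (45 bits)


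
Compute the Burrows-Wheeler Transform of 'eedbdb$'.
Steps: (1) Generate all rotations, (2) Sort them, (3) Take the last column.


Rotations (sorted):
  0: $eedbdb -> last char: b
  1: b$eedbd -> last char: d
  2: bdb$eed -> last char: d
  3: db$eedb -> last char: b
  4: dbdb$ee -> last char: e
  5: edbdb$e -> last char: e
  6: eedbdb$ -> last char: $


BWT = bddbee$


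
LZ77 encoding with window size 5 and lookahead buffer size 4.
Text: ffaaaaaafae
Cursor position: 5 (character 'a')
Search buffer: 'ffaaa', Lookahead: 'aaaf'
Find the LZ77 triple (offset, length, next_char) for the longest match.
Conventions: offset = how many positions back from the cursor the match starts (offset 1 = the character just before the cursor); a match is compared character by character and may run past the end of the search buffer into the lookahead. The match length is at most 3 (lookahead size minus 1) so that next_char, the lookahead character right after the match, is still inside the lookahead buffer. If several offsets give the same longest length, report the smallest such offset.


Try each offset into the search buffer:
  offset=1 (pos 4, char 'a'): match length 3
  offset=2 (pos 3, char 'a'): match length 3
  offset=3 (pos 2, char 'a'): match length 3
  offset=4 (pos 1, char 'f'): match length 0
  offset=5 (pos 0, char 'f'): match length 0
Longest match has length 3, found at offsets 1, 2, 3; take the smallest, offset 1.
next_char = character at position 5 + 3 = 8 -> 'f'

Best match: offset=1, length=3 (matching 'aaa' starting at position 4)
LZ77 triple: (1, 3, 'f')


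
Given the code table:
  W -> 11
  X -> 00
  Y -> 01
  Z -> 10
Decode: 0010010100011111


Decoding:
00 -> X
10 -> Z
01 -> Y
01 -> Y
00 -> X
01 -> Y
11 -> W
11 -> W


Result: XZYYXYWW


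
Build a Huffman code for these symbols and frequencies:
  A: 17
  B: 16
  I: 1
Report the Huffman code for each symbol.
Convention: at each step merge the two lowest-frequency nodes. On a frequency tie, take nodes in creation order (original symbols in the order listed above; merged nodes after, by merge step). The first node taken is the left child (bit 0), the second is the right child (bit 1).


Huffman tree construction:
Step 1: Merge I(1) + B(16) = 17
Step 2: Merge A(17) + (I+B)(17) = 34
Read each symbol's code off the tree from the root (left child = 0, right child = 1).

Codes:
  A: 0 (length 1)
  B: 11 (length 2)
  I: 10 (length 2)
Average code length: 51/34 = 1.5000 bits/symbol


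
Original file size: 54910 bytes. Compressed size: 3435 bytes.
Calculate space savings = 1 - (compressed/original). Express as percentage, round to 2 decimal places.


ratio = compressed/original = 3435/54910 = 0.062557
savings = 1 - ratio = 1 - 0.062557 = 0.937443
as a percentage: 0.937443 * 100 = 93.74%

Space savings = 1 - 3435/54910 = 93.74%


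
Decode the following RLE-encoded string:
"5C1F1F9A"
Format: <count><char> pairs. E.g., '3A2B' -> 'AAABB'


Expanding each <count><char> pair:
  5C -> 'CCCCC'
  1F -> 'F'
  1F -> 'F'
  9A -> 'AAAAAAAAA'

Decoded = CCCCCFFAAAAAAAAA


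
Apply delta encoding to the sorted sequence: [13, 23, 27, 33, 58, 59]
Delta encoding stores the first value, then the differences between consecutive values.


First value: 13
Deltas:
  23 - 13 = 10
  27 - 23 = 4
  33 - 27 = 6
  58 - 33 = 25
  59 - 58 = 1


Delta encoded: [13, 10, 4, 6, 25, 1]


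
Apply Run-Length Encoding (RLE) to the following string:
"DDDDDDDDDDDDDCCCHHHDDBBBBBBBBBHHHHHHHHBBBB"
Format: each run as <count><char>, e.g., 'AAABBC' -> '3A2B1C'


Scanning runs left to right:
  i=0: run of 'D' x 13 -> '13D'
  i=13: run of 'C' x 3 -> '3C'
  i=16: run of 'H' x 3 -> '3H'
  i=19: run of 'D' x 2 -> '2D'
  i=21: run of 'B' x 9 -> '9B'
  i=30: run of 'H' x 8 -> '8H'
  i=38: run of 'B' x 4 -> '4B'

RLE = 13D3C3H2D9B8H4B


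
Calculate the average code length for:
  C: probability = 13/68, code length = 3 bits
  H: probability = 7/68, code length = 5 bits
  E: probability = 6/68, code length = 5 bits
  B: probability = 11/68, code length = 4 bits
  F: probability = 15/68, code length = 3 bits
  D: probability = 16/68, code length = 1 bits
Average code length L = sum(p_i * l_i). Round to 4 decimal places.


Weighted contributions p_i * l_i:
  C: (13/68) * 3 = 39/68
  H: (7/68) * 5 = 35/68
  E: (6/68) * 5 = 30/68
  B: (11/68) * 4 = 44/68
  F: (15/68) * 3 = 45/68
  D: (16/68) * 1 = 16/68
Sum = (39 + 35 + 30 + 44 + 45 + 16)/68 = 209/68

L = 209/68 = 3.0735 bits/symbol


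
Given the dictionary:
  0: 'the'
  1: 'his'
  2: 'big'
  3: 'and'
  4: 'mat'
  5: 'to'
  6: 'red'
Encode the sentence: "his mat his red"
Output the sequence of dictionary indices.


Look up each word in the dictionary:
  'his' -> 1
  'mat' -> 4
  'his' -> 1
  'red' -> 6

Encoded: [1, 4, 1, 6]


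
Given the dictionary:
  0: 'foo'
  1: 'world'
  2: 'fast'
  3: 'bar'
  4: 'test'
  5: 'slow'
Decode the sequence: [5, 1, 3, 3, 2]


Look up each index in the dictionary:
  5 -> 'slow'
  1 -> 'world'
  3 -> 'bar'
  3 -> 'bar'
  2 -> 'fast'

Decoded: "slow world bar bar fast"


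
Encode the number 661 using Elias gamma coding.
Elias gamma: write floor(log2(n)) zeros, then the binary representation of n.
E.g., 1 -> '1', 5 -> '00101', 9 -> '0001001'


num_bits = floor(log2(661)) + 1 = 10
leading_zeros = num_bits - 1 = 9
binary(661) = 1010010101

Elias gamma(661) = '000000000' + '1010010101' = 0000000001010010101 (19 bits)


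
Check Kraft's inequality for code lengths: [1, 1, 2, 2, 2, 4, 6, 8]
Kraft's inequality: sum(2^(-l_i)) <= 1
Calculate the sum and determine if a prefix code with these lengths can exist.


Sum = 2^(-1) + 2^(-1) + 2^(-2) + 2^(-2) + 2^(-2) + 2^(-4) + 2^(-6) + 2^(-8)
    = 0.5 + 0.5 + 0.25 + 0.25 + 0.25 + 0.0625 + 0.015625 + 0.00390625
    = 469/256 = 1.83203125
Since 1.83203125 > 1, Kraft's inequality is NOT satisfied.
A prefix code with these lengths CANNOT exist.

Kraft sum = 1.83203125. Not satisfied.


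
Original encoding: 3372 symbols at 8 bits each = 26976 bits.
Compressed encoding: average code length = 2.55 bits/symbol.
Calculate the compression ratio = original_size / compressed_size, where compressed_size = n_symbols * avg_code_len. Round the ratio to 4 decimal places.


original_size = n_symbols * orig_bits = 3372 * 8 = 26976 bits
compressed_size = n_symbols * avg_code_len = 3372 * 2.55 = 8598.6 bits
ratio = original_size / compressed_size = 26976 / 8598.6 = 3.1373

Compression ratio = 3.1373


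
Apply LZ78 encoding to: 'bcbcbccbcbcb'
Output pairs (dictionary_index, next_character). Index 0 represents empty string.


LZ78 encoding steps:
Dictionary: {0: ''}
Step 1: w='' (idx 0), next='b' -> output (0, 'b'), add 'b' as idx 1
Step 2: w='' (idx 0), next='c' -> output (0, 'c'), add 'c' as idx 2
Step 3: w='b' (idx 1), next='c' -> output (1, 'c'), add 'bc' as idx 3
Step 4: w='bc' (idx 3), next='c' -> output (3, 'c'), add 'bcc' as idx 4
Step 5: w='bc' (idx 3), next='b' -> output (3, 'b'), add 'bcb' as idx 5
Step 6: w='c' (idx 2), next='b' -> output (2, 'b'), add 'cb' as idx 6


Encoded: [(0, 'b'), (0, 'c'), (1, 'c'), (3, 'c'), (3, 'b'), (2, 'b')]


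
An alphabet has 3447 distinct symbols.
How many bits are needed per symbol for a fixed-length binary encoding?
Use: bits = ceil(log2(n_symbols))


log2(3447) = 11.7511
Bracket: 2^11 = 2048 < 3447 <= 2^12 = 4096
So ceil(log2(3447)) = 12

bits = ceil(log2(3447)) = ceil(11.7511) = 12 bits


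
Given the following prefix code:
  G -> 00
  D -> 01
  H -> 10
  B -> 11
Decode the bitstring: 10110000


Decoding step by step:
Bits 10 -> H
Bits 11 -> B
Bits 00 -> G
Bits 00 -> G


Decoded message: HBGG


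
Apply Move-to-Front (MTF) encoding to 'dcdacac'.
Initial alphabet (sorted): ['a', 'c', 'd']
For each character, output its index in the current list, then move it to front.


MTF encoding:
'd': index 2 in ['a', 'c', 'd'] -> ['d', 'a', 'c']
'c': index 2 in ['d', 'a', 'c'] -> ['c', 'd', 'a']
'd': index 1 in ['c', 'd', 'a'] -> ['d', 'c', 'a']
'a': index 2 in ['d', 'c', 'a'] -> ['a', 'd', 'c']
'c': index 2 in ['a', 'd', 'c'] -> ['c', 'a', 'd']
'a': index 1 in ['c', 'a', 'd'] -> ['a', 'c', 'd']
'c': index 1 in ['a', 'c', 'd'] -> ['c', 'a', 'd']


Output: [2, 2, 1, 2, 2, 1, 1]


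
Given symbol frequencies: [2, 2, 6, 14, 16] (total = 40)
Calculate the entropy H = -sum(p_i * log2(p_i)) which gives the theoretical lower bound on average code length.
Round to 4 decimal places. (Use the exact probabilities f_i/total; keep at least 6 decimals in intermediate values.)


Per-symbol terms -p_i * log2(p_i) with p_i = f_i/40:
  p = 2/40 = 0.050000: log2(p) = -4.321928, -p*log2(p) = 0.216096
  p = 2/40 = 0.050000: log2(p) = -4.321928, -p*log2(p) = 0.216096
  p = 6/40 = 0.150000: log2(p) = -2.736966, -p*log2(p) = 0.410545
  p = 14/40 = 0.350000: log2(p) = -1.514573, -p*log2(p) = 0.530101
  p = 16/40 = 0.400000: log2(p) = -1.321928, -p*log2(p) = 0.528771
H = 0.216096 + 0.216096 + 0.410545 + 0.530101 + 0.528771 = 1.901609

H = 1.9016 bits/symbol


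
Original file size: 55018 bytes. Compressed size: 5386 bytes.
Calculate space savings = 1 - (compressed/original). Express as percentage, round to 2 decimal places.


ratio = compressed/original = 5386/55018 = 0.097895
savings = 1 - ratio = 1 - 0.097895 = 0.902105
as a percentage: 0.902105 * 100 = 90.21%

Space savings = 1 - 5386/55018 = 90.21%


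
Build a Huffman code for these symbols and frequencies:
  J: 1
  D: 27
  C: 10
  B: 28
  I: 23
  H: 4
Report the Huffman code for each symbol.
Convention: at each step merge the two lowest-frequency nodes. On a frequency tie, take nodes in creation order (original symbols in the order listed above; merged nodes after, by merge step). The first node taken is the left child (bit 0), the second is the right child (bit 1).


Huffman tree construction:
Step 1: Merge J(1) + H(4) = 5
Step 2: Merge (J+H)(5) + C(10) = 15
Step 3: Merge ((J+H)+C)(15) + I(23) = 38
Step 4: Merge D(27) + B(28) = 55
Step 5: Merge (((J+H)+C)+I)(38) + (D+B)(55) = 93
Read each symbol's code off the tree from the root (left child = 0, right child = 1).

Codes:
  J: 0000 (length 4)
  D: 10 (length 2)
  C: 001 (length 3)
  B: 11 (length 2)
  I: 01 (length 2)
  H: 0001 (length 4)
Average code length: 206/93 = 2.2151 bits/symbol


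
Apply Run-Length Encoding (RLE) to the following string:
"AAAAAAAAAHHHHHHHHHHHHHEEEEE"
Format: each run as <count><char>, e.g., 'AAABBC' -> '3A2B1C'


Scanning runs left to right:
  i=0: run of 'A' x 9 -> '9A'
  i=9: run of 'H' x 13 -> '13H'
  i=22: run of 'E' x 5 -> '5E'

RLE = 9A13H5E


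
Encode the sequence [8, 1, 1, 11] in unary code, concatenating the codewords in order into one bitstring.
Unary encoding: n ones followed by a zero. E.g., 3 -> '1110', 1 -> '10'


Encode each number as n ones followed by a terminating 0:
  8 -> 111111110 (9 bits)
  1 -> 10 (2 bits)
  1 -> 10 (2 bits)
  11 -> 111111111110 (12 bits)
Total length = 9 + 2 + 2 + 12 = 25 bits.

Unary([8, 1, 1, 11]) = 1111111101010111111111110 (25 bits)


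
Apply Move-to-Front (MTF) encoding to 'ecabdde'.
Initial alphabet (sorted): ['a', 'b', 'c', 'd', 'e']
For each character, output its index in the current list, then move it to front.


MTF encoding:
'e': index 4 in ['a', 'b', 'c', 'd', 'e'] -> ['e', 'a', 'b', 'c', 'd']
'c': index 3 in ['e', 'a', 'b', 'c', 'd'] -> ['c', 'e', 'a', 'b', 'd']
'a': index 2 in ['c', 'e', 'a', 'b', 'd'] -> ['a', 'c', 'e', 'b', 'd']
'b': index 3 in ['a', 'c', 'e', 'b', 'd'] -> ['b', 'a', 'c', 'e', 'd']
'd': index 4 in ['b', 'a', 'c', 'e', 'd'] -> ['d', 'b', 'a', 'c', 'e']
'd': index 0 in ['d', 'b', 'a', 'c', 'e'] -> ['d', 'b', 'a', 'c', 'e']
'e': index 4 in ['d', 'b', 'a', 'c', 'e'] -> ['e', 'd', 'b', 'a', 'c']


Output: [4, 3, 2, 3, 4, 0, 4]


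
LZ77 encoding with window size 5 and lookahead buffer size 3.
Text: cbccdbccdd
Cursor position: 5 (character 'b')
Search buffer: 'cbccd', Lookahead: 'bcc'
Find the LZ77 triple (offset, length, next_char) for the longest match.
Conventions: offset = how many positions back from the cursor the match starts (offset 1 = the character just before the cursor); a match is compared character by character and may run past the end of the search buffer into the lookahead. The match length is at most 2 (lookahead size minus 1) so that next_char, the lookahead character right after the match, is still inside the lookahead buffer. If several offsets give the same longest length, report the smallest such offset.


Try each offset into the search buffer:
  offset=1 (pos 4, char 'd'): match length 0
  offset=2 (pos 3, char 'c'): match length 0
  offset=3 (pos 2, char 'c'): match length 0
  offset=4 (pos 1, char 'b'): match length 2
  offset=5 (pos 0, char 'c'): match length 0
Longest match has length 2 at offset 4.
next_char = character at position 5 + 2 = 7 -> 'c'

Best match: offset=4, length=2 (matching 'bc' starting at position 1)
LZ77 triple: (4, 2, 'c')


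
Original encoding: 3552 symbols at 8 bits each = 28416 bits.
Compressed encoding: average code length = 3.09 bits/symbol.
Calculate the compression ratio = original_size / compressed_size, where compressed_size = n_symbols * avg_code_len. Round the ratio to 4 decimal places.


original_size = n_symbols * orig_bits = 3552 * 8 = 28416 bits
compressed_size = n_symbols * avg_code_len = 3552 * 3.09 = 10975.68 bits
ratio = original_size / compressed_size = 28416 / 10975.68 = 2.589

Compression ratio = 2.589


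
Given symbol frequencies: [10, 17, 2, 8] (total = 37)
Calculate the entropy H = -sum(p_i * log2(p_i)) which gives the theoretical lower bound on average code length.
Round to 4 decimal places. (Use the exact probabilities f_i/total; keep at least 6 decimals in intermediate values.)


Per-symbol terms -p_i * log2(p_i) with p_i = f_i/37:
  p = 10/37 = 0.270270: log2(p) = -1.887525, -p*log2(p) = 0.510142
  p = 17/37 = 0.459459: log2(p) = -1.121991, -p*log2(p) = 0.515509
  p = 2/37 = 0.054054: log2(p) = -4.209453, -p*log2(p) = 0.227538
  p = 8/37 = 0.216216: log2(p) = -2.209453, -p*log2(p) = 0.477720
H = 0.510142 + 0.515509 + 0.227538 + 0.477720 = 1.730909

H = 1.7309 bits/symbol


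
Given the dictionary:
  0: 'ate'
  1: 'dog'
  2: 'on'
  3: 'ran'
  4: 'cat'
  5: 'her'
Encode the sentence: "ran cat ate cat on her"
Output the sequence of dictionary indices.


Look up each word in the dictionary:
  'ran' -> 3
  'cat' -> 4
  'ate' -> 0
  'cat' -> 4
  'on' -> 2
  'her' -> 5

Encoded: [3, 4, 0, 4, 2, 5]


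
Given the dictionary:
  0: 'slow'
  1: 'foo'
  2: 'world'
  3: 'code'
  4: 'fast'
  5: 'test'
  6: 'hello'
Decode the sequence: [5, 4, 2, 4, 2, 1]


Look up each index in the dictionary:
  5 -> 'test'
  4 -> 'fast'
  2 -> 'world'
  4 -> 'fast'
  2 -> 'world'
  1 -> 'foo'

Decoded: "test fast world fast world foo"


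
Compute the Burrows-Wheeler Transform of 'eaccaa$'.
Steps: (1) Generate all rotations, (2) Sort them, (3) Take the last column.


Rotations (sorted):
  0: $eaccaa -> last char: a
  1: a$eacca -> last char: a
  2: aa$eacc -> last char: c
  3: accaa$e -> last char: e
  4: caa$eac -> last char: c
  5: ccaa$ea -> last char: a
  6: eaccaa$ -> last char: $


BWT = aaceca$


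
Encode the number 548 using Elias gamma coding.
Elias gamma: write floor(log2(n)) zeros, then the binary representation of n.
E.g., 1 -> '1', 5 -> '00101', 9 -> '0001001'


num_bits = floor(log2(548)) + 1 = 10
leading_zeros = num_bits - 1 = 9
binary(548) = 1000100100

Elias gamma(548) = '000000000' + '1000100100' = 0000000001000100100 (19 bits)


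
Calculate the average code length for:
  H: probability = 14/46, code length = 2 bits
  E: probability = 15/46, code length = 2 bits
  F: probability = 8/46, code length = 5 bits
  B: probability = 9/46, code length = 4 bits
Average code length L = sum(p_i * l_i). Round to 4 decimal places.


Weighted contributions p_i * l_i:
  H: (14/46) * 2 = 28/46
  E: (15/46) * 2 = 30/46
  F: (8/46) * 5 = 40/46
  B: (9/46) * 4 = 36/46
Sum = (28 + 30 + 40 + 36)/46 = 134/46

L = 134/46 = 2.9130 bits/symbol


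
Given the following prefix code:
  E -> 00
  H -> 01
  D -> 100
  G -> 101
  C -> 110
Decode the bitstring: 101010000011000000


Decoding step by step:
Bits 101 -> G
Bits 01 -> H
Bits 00 -> E
Bits 00 -> E
Bits 01 -> H
Bits 100 -> D
Bits 00 -> E
Bits 00 -> E


Decoded message: GHEEHDEE


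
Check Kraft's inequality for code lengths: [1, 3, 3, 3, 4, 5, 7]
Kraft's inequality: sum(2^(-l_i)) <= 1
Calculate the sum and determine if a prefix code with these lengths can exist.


Sum = 2^(-1) + 2^(-3) + 2^(-3) + 2^(-3) + 2^(-4) + 2^(-5) + 2^(-7)
    = 0.5 + 0.125 + 0.125 + 0.125 + 0.0625 + 0.03125 + 0.0078125
    = 125/128 = 0.9765625
Since 0.9765625 <= 1, Kraft's inequality IS satisfied.
A prefix code with these lengths CAN exist.

Kraft sum = 0.9765625. Satisfied.


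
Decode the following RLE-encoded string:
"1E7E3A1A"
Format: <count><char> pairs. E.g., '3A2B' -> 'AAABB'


Expanding each <count><char> pair:
  1E -> 'E'
  7E -> 'EEEEEEE'
  3A -> 'AAA'
  1A -> 'A'

Decoded = EEEEEEEEAAAA


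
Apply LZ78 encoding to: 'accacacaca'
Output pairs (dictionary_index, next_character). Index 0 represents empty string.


LZ78 encoding steps:
Dictionary: {0: ''}
Step 1: w='' (idx 0), next='a' -> output (0, 'a'), add 'a' as idx 1
Step 2: w='' (idx 0), next='c' -> output (0, 'c'), add 'c' as idx 2
Step 3: w='c' (idx 2), next='a' -> output (2, 'a'), add 'ca' as idx 3
Step 4: w='ca' (idx 3), next='c' -> output (3, 'c'), add 'cac' as idx 4
Step 5: w='a' (idx 1), next='c' -> output (1, 'c'), add 'ac' as idx 5
Step 6: w='a' (idx 1), end of input -> output (1, '')


Encoded: [(0, 'a'), (0, 'c'), (2, 'a'), (3, 'c'), (1, 'c'), (1, '')]


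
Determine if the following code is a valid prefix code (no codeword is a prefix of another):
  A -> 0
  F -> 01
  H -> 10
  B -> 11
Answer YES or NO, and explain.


Checking each pair (does one codeword prefix another?):
  A='0' vs F='01': prefix -- VIOLATION

NO -- this is NOT a valid prefix code. A (0) is a prefix of F (01).


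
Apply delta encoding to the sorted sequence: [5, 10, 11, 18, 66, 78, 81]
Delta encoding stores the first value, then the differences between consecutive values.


First value: 5
Deltas:
  10 - 5 = 5
  11 - 10 = 1
  18 - 11 = 7
  66 - 18 = 48
  78 - 66 = 12
  81 - 78 = 3


Delta encoded: [5, 5, 1, 7, 48, 12, 3]


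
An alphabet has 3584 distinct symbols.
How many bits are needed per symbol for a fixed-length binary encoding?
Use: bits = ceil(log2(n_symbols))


log2(3584) = 11.8074
Bracket: 2^11 = 2048 < 3584 <= 2^12 = 4096
So ceil(log2(3584)) = 12

bits = ceil(log2(3584)) = ceil(11.8074) = 12 bits


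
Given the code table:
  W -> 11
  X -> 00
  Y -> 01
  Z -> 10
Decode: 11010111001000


Decoding:
11 -> W
01 -> Y
01 -> Y
11 -> W
00 -> X
10 -> Z
00 -> X


Result: WYYWXZX


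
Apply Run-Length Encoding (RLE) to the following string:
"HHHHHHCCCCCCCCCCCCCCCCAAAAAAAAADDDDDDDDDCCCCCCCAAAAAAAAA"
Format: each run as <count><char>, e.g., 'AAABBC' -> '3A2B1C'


Scanning runs left to right:
  i=0: run of 'H' x 6 -> '6H'
  i=6: run of 'C' x 16 -> '16C'
  i=22: run of 'A' x 9 -> '9A'
  i=31: run of 'D' x 9 -> '9D'
  i=40: run of 'C' x 7 -> '7C'
  i=47: run of 'A' x 9 -> '9A'

RLE = 6H16C9A9D7C9A


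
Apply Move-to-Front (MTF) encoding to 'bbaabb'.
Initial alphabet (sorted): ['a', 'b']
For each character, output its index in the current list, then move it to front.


MTF encoding:
'b': index 1 in ['a', 'b'] -> ['b', 'a']
'b': index 0 in ['b', 'a'] -> ['b', 'a']
'a': index 1 in ['b', 'a'] -> ['a', 'b']
'a': index 0 in ['a', 'b'] -> ['a', 'b']
'b': index 1 in ['a', 'b'] -> ['b', 'a']
'b': index 0 in ['b', 'a'] -> ['b', 'a']


Output: [1, 0, 1, 0, 1, 0]


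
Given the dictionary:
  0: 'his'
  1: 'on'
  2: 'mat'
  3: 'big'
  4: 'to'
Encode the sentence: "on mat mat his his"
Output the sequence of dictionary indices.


Look up each word in the dictionary:
  'on' -> 1
  'mat' -> 2
  'mat' -> 2
  'his' -> 0
  'his' -> 0

Encoded: [1, 2, 2, 0, 0]


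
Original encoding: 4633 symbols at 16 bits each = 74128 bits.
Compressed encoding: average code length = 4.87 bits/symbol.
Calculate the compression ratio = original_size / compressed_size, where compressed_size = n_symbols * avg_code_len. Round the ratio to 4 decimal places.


original_size = n_symbols * orig_bits = 4633 * 16 = 74128 bits
compressed_size = n_symbols * avg_code_len = 4633 * 4.87 = 22562.71 bits
ratio = original_size / compressed_size = 74128 / 22562.71 = 3.2854

Compression ratio = 3.2854
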